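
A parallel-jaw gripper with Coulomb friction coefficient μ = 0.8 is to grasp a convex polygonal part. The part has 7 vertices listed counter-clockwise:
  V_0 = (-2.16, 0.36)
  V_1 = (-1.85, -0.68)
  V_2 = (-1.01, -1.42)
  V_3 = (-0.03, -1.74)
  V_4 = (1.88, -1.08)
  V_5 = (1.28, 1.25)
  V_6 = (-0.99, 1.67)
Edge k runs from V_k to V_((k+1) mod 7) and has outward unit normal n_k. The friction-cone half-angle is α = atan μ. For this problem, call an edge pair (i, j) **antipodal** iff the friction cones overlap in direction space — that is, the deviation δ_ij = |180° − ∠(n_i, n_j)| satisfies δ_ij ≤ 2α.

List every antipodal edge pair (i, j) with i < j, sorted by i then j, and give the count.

α = atan 0.8 = 38.66°;  2α = 77.32°
n_0 = (-0.9583, -0.2857)
n_1 = (-0.6610, -0.7504)
n_2 = (-0.3104, -0.9506)
n_3 = (+0.3266, -0.9452)
n_4 = (+0.9684, +0.2494)
n_5 = (+0.1819, +0.9833)
n_6 = (-0.7458, +0.6661)
  (0,1): δ = 147.98°  ·
  (0,2): δ = 124.68°  ·
  (0,3): δ = 87.54°  ·
  (0,4): δ = 2.16°  ✓
  (0,5): δ = 62.92°  ✓
  (0,6): δ = 121.63°  ·
  (1,2): δ = 156.70°  ·
  (1,3): δ = 119.56°  ·
  (1,4): δ = 34.18°  ✓
  (1,5): δ = 30.90°  ✓
  (1,6): δ = 89.61°  ·
  (2,3): δ = 142.85°  ·
  (2,4): δ = 57.48°  ✓
  (2,5): δ = 7.60°  ✓
  (2,6): δ = 66.31°  ✓
  (3,4): δ = 94.62°  ·
  (3,5): δ = 29.55°  ✓
  (3,6): δ = 29.17°  ✓
  (4,5): δ = 114.92°  ·
  (4,6): δ = 56.21°  ✓
  (5,6): δ = 121.29°  ·
antipodal pairs: 10

count = 10; pairs: (0,4), (0,5), (1,4), (1,5), (2,4), (2,5), (2,6), (3,5), (3,6), (4,6)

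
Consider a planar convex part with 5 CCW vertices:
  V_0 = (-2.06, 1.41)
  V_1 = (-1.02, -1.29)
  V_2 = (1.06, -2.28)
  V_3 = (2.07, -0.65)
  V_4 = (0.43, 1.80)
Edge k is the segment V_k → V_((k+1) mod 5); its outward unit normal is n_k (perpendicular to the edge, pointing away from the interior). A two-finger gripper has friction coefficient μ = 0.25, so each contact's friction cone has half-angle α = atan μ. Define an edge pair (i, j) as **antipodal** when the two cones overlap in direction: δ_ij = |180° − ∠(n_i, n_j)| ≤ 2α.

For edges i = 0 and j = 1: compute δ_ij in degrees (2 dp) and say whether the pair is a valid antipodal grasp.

δ = 136.52°, invalid

α = atan 0.25 = 14.04°;  2α = 28.07°
edge 0: e_0 = (+1.04, -2.70);  n_0 = (-0.9332, -0.3594)
edge 1: e_1 = (+2.08, -0.99);  n_1 = (-0.4298, -0.9029)
∠(n_0, n_1) = 43.48°
δ = |180° − 43.48°| = 136.52°
136.52° > 2α = 28.07°  →  invalid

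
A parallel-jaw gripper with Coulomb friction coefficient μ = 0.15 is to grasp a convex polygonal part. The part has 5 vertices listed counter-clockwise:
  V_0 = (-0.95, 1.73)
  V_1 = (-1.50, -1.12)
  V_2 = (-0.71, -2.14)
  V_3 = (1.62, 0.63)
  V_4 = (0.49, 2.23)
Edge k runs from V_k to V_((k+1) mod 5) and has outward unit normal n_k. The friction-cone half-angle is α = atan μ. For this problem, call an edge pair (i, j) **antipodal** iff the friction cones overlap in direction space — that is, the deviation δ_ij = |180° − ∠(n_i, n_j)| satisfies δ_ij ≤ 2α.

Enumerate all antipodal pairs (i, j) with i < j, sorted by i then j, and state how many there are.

count = 1; pairs: (1,3)

α = atan 0.15 = 8.53°;  2α = 17.06°
n_0 = (-0.9819, +0.1895)
n_1 = (-0.7906, -0.6123)
n_2 = (+0.7653, -0.6437)
n_3 = (+0.8168, +0.5769)
n_4 = (-0.3280, +0.9447)
  (0,1): δ = 131.32°  ·
  (0,2): δ = 29.15°  ·
  (0,3): δ = 46.15°  ·
  (0,4): δ = 120.07°  ·
  (1,2): δ = 77.83°  ·
  (1,3): δ = 2.53°  ✓
  (1,4): δ = 71.39°  ·
  (2,3): δ = 104.70°  ·
  (2,4): δ = 30.78°  ·
  (3,4): δ = 106.08°  ·
antipodal pairs: 1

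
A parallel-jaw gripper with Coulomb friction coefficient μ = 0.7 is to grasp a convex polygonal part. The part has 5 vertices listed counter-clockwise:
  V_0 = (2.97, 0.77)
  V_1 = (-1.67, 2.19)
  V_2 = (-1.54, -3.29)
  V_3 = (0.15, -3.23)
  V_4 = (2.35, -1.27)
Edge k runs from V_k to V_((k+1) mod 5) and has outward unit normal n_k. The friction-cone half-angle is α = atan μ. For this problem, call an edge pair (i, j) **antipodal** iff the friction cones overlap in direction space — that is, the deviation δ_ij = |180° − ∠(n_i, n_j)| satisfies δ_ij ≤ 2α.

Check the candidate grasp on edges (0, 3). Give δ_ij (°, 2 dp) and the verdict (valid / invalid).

α = atan 0.7 = 34.99°;  2α = 69.98°
edge 0: e_0 = (-4.64, +1.42);  n_0 = (+0.2926, +0.9562)
edge 3: e_3 = (+2.20, +1.96);  n_3 = (+0.6652, -0.7467)
∠(n_0, n_3) = 121.29°
δ = |180° − 121.29°| = 58.71°
58.71° ≤ 2α = 69.98°  →  valid

δ = 58.71°, valid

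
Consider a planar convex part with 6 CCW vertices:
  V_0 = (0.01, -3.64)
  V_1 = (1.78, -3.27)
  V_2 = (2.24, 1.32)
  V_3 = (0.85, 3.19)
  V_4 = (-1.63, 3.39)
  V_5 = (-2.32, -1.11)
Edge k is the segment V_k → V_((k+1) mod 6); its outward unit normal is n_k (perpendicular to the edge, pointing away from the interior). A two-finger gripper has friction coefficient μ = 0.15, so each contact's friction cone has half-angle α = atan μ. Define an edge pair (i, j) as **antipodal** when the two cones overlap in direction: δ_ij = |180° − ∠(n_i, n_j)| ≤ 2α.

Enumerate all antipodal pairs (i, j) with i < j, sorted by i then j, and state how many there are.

count = 3; pairs: (0,3), (1,4), (2,5)

α = atan 0.15 = 8.53°;  2α = 17.06°
n_0 = (+0.2046, -0.9788)
n_1 = (+0.9950, -0.0997)
n_2 = (+0.8026, +0.5966)
n_3 = (+0.0804, +0.9968)
n_4 = (-0.9884, +0.1516)
n_5 = (-0.7356, -0.6774)
  (0,1): δ = 107.53°  ·
  (0,2): δ = 65.18°  ·
  (0,3): δ = 16.42°  ✓
  (0,4): δ = 69.48°  ·
  (0,5): δ = 120.84°  ·
  (1,2): δ = 137.65°  ·
  (1,3): δ = 88.89°  ·
  (1,4): δ = 2.99°  ✓
  (1,5): δ = 48.37°  ·
  (2,3): δ = 131.23°  ·
  (2,4): δ = 45.34°  ·
  (2,5): δ = 6.02°  ✓
  (3,4): δ = 94.11°  ·
  (3,5): δ = 42.75°  ·
  (4,5): δ = 128.64°  ·
antipodal pairs: 3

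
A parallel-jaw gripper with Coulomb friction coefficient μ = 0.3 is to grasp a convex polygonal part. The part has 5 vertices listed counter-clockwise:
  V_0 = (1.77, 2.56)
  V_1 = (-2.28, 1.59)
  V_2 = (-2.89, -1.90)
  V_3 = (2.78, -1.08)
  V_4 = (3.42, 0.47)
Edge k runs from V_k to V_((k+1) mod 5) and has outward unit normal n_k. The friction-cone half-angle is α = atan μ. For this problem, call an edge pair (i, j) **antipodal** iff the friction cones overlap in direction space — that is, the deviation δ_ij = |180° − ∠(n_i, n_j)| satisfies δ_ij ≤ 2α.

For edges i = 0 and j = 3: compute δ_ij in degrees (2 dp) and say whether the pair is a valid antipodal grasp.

δ = 54.10°, invalid

α = atan 0.3 = 16.70°;  2α = 33.40°
edge 0: e_0 = (-4.05, -0.97);  n_0 = (-0.2329, +0.9725)
edge 3: e_3 = (+0.64, +1.55);  n_3 = (+0.9243, -0.3816)
∠(n_0, n_3) = 125.90°
δ = |180° − 125.90°| = 54.10°
54.10° > 2α = 33.40°  →  invalid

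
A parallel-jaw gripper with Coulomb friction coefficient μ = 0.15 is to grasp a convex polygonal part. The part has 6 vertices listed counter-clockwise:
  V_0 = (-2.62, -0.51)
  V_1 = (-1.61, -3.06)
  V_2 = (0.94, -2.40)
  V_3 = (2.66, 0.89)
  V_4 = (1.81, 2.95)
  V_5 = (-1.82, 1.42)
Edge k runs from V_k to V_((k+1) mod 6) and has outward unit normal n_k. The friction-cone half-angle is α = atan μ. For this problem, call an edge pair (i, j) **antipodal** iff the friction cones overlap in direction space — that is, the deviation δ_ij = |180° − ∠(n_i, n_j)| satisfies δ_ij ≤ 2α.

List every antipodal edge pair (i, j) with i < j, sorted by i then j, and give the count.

count = 3; pairs: (0,3), (1,4), (2,5)

α = atan 0.15 = 8.53°;  2α = 17.06°
n_0 = (-0.9297, -0.3682)
n_1 = (+0.2506, -0.9681)
n_2 = (+0.8862, -0.4633)
n_3 = (+0.9244, +0.3814)
n_4 = (-0.3884, +0.9215)
n_5 = (-0.9238, +0.3829)
  (0,1): δ = 97.10°  ·
  (0,2): δ = 49.21°  ·
  (0,3): δ = 0.81°  ✓
  (0,4): δ = 91.25°  ·
  (0,5): δ = 135.88°  ·
  (1,2): δ = 132.11°  ·
  (1,3): δ = 82.09°  ·
  (1,4): δ = 8.34°  ✓
  (1,5): δ = 52.97°  ·
  (2,3): δ = 129.98°  ·
  (2,4): δ = 39.54°  ·
  (2,5): δ = 5.09°  ✓
  (3,4): δ = 89.57°  ·
  (3,5): δ = 44.94°  ·
  (4,5): δ = 135.37°  ·
antipodal pairs: 3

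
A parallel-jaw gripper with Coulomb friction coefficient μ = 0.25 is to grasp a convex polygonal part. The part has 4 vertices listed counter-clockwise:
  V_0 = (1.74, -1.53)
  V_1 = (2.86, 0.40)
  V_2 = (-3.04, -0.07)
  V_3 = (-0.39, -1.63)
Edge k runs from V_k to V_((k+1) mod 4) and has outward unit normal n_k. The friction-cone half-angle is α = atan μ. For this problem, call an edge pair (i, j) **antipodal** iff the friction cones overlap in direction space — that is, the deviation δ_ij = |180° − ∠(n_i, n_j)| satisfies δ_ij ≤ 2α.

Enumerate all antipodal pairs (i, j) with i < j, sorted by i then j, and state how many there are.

count = 1; pairs: (1,3)

α = atan 0.25 = 14.04°;  2α = 28.07°
n_0 = (+0.8649, -0.5019)
n_1 = (-0.0794, +0.9968)
n_2 = (-0.5073, -0.8618)
n_3 = (+0.0469, -0.9989)
  (0,1): δ = 55.32°  ·
  (0,2): δ = 89.64°  ·
  (0,3): δ = 122.82°  ·
  (1,2): δ = 35.04°  ·
  (1,3): δ = 1.87°  ✓
  (2,3): δ = 146.83°  ·
antipodal pairs: 1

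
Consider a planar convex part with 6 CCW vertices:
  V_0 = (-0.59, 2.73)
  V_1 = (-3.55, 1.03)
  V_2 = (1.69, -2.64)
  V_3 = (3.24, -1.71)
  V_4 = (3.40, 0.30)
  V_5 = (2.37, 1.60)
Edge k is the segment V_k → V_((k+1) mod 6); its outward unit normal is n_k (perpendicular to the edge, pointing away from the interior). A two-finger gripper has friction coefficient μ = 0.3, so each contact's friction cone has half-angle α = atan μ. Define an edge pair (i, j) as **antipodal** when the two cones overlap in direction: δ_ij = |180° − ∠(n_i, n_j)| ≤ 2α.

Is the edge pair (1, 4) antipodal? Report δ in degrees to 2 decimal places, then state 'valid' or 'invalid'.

δ = 16.60°, valid

α = atan 0.3 = 16.70°;  2α = 33.40°
edge 1: e_1 = (+5.24, -3.67);  n_1 = (-0.5737, -0.8191)
edge 4: e_4 = (-1.03, +1.30);  n_4 = (+0.7838, +0.6210)
∠(n_1, n_4) = 163.40°
δ = |180° − 163.40°| = 16.60°
16.60° ≤ 2α = 33.40°  →  valid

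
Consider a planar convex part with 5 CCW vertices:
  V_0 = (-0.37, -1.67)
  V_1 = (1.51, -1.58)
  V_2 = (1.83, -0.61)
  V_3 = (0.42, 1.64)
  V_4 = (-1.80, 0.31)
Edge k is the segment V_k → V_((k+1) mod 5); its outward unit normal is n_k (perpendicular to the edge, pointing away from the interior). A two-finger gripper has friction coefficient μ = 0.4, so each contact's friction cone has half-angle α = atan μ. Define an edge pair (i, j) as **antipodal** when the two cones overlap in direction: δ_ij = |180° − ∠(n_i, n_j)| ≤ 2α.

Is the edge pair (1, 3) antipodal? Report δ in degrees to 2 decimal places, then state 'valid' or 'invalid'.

α = atan 0.4 = 21.80°;  2α = 43.60°
edge 1: e_1 = (+0.32, +0.97);  n_1 = (+0.9497, -0.3133)
edge 3: e_3 = (-2.22, -1.33);  n_3 = (-0.5139, +0.8578)
∠(n_1, n_3) = 139.18°
δ = |180° − 139.18°| = 40.82°
40.82° ≤ 2α = 43.60°  →  valid

δ = 40.82°, valid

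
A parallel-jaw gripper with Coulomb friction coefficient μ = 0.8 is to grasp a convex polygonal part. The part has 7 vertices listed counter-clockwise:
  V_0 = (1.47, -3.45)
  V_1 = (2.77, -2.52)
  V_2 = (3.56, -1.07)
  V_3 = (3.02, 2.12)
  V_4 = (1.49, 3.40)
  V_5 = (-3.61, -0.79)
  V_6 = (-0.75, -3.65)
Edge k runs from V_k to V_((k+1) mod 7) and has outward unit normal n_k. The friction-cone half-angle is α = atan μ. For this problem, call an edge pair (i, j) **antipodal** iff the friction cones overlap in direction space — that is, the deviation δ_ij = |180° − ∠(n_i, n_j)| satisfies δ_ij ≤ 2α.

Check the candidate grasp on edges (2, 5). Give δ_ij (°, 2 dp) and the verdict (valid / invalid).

α = atan 0.8 = 38.66°;  2α = 77.32°
edge 2: e_2 = (-0.54, +3.19);  n_2 = (+0.9860, +0.1669)
edge 5: e_5 = (+2.86, -2.86);  n_5 = (-0.7071, -0.7071)
∠(n_2, n_5) = 144.61°
δ = |180° − 144.61°| = 35.39°
35.39° ≤ 2α = 77.32°  →  valid

δ = 35.39°, valid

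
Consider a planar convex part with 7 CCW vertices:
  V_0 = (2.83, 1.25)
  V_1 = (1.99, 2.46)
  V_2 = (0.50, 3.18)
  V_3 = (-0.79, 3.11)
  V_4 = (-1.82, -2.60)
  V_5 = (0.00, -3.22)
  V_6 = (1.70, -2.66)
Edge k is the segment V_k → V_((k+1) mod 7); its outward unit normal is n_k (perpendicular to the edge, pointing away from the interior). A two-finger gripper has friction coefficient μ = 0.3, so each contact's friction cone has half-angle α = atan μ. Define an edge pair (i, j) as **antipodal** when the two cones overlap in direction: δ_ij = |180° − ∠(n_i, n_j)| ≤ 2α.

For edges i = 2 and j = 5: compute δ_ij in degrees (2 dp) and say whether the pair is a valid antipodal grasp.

α = atan 0.3 = 16.70°;  2α = 33.40°
edge 2: e_2 = (-1.29, -0.07);  n_2 = (-0.0542, +0.9985)
edge 5: e_5 = (+1.70, +0.56);  n_5 = (+0.3129, -0.9498)
∠(n_2, n_5) = 164.87°
δ = |180° − 164.87°| = 15.13°
15.13° ≤ 2α = 33.40°  →  valid

δ = 15.13°, valid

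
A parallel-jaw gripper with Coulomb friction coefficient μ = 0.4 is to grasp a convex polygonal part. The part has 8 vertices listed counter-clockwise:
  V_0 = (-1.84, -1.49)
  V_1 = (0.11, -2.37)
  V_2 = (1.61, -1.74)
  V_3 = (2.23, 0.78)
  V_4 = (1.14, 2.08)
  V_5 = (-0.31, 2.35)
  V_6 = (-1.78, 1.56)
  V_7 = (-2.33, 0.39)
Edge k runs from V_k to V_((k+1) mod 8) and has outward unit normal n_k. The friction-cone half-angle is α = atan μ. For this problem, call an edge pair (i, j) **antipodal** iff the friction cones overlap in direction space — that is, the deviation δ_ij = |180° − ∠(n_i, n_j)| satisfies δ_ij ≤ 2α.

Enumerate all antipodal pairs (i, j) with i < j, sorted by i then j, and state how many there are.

α = atan 0.4 = 21.80°;  2α = 43.60°
n_0 = (-0.4113, -0.9115)
n_1 = (+0.3872, -0.9220)
n_2 = (+0.9710, -0.2389)
n_3 = (+0.7663, +0.6425)
n_4 = (+0.1831, +0.9831)
n_5 = (-0.4734, +0.8809)
n_6 = (-0.9050, +0.4254)
n_7 = (-0.9677, -0.2522)
  (0,1): δ = 132.93°  ·
  (0,2): δ = 79.53°  ·
  (0,3): δ = 25.73°  ✓
  (0,4): δ = 13.74°  ✓
  (0,5): δ = 52.54°  ·
  (0,6): δ = 89.11°  ·
  (0,7): δ = 128.90°  ·
  (1,2): δ = 126.60°  ·
  (1,3): δ = 72.80°  ·
  (1,4): δ = 33.33°  ✓
  (1,5): δ = 5.47°  ✓
  (1,6): δ = 42.04°  ✓
  (1,7): δ = 81.83°  ·
  (2,3): δ = 126.20°  ·
  (2,4): δ = 86.73°  ·
  (2,5): δ = 47.92°  ·
  (2,6): δ = 11.36°  ✓
  (2,7): δ = 28.43°  ✓
  (3,4): δ = 140.53°  ·
  (3,5): δ = 101.72°  ·
  (3,6): δ = 65.16°  ·
  (3,7): δ = 25.37°  ✓
  (4,5): δ = 141.20°  ·
  (4,6): δ = 104.63°  ·
  (4,7): δ = 64.84°  ·
  (5,6): δ = 143.43°  ·
  (5,7): δ = 103.65°  ·
  (6,7): δ = 140.21°  ·
antipodal pairs: 8

count = 8; pairs: (0,3), (0,4), (1,4), (1,5), (1,6), (2,6), (2,7), (3,7)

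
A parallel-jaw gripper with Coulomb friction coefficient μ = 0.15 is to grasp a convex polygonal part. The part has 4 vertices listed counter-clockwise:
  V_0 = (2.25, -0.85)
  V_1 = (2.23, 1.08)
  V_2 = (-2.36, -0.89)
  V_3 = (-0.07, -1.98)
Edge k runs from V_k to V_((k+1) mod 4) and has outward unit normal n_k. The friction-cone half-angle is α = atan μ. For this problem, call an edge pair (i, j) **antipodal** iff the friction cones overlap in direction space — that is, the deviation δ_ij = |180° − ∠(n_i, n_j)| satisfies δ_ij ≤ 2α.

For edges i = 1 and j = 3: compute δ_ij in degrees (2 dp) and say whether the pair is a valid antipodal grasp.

δ = 2.74°, valid

α = atan 0.15 = 8.53°;  2α = 17.06°
edge 1: e_1 = (-4.59, -1.97);  n_1 = (-0.3944, +0.9189)
edge 3: e_3 = (+2.32, +1.13);  n_3 = (+0.4379, -0.8990)
∠(n_1, n_3) = 177.26°
δ = |180° − 177.26°| = 2.74°
2.74° ≤ 2α = 17.06°  →  valid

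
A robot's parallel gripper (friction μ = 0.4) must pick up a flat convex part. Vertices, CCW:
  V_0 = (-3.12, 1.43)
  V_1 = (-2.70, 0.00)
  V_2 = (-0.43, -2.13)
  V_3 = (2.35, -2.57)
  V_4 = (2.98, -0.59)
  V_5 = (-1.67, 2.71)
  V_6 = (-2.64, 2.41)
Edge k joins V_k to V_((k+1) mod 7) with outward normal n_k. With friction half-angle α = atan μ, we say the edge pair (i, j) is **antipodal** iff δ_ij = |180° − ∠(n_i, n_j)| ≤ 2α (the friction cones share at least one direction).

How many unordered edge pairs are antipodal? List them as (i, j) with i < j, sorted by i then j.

α = atan 0.4 = 21.80°;  2α = 43.60°
n_0 = (-0.9595, -0.2818)
n_1 = (-0.6843, -0.7292)
n_2 = (-0.1563, -0.9877)
n_3 = (+0.9529, -0.3032)
n_4 = (+0.5787, +0.8155)
n_5 = (-0.2955, +0.9554)
n_6 = (-0.8981, +0.4399)
  (0,1): δ = 149.55°  ·
  (0,2): δ = 115.36°  ·
  (0,3): δ = 34.02°  ✓
  (0,4): δ = 38.27°  ✓
  (0,5): δ = 90.82°  ·
  (0,6): δ = 137.54°  ·
  (1,2): δ = 145.82°  ·
  (1,3): δ = 64.47°  ·
  (1,4): δ = 7.82°  ✓
  (1,5): δ = 60.36°  ·
  (1,6): δ = 107.08°  ·
  (2,3): δ = 98.66°  ·
  (2,4): δ = 26.37°  ✓
  (2,5): δ = 26.18°  ✓
  (2,6): δ = 72.90°  ·
  (3,4): δ = 107.71°  ·
  (3,5): δ = 55.16°  ·
  (3,6): δ = 8.45°  ✓
  (4,5): δ = 127.45°  ·
  (4,6): δ = 80.73°  ·
  (5,6): δ = 133.28°  ·
antipodal pairs: 6

count = 6; pairs: (0,3), (0,4), (1,4), (2,4), (2,5), (3,6)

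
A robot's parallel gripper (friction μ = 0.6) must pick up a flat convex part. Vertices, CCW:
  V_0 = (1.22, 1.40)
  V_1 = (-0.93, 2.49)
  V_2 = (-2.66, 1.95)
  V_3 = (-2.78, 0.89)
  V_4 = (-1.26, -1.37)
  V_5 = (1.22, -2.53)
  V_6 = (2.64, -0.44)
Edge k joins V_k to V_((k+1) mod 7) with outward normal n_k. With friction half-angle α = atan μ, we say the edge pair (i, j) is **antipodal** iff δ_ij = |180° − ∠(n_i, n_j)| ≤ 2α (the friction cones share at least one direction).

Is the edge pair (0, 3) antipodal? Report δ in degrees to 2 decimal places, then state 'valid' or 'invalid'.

α = atan 0.6 = 30.96°;  2α = 61.93°
edge 0: e_0 = (-2.15, +1.09);  n_0 = (+0.4522, +0.8919)
edge 3: e_3 = (+1.52, -2.26);  n_3 = (-0.8298, -0.5581)
∠(n_0, n_3) = 150.81°
δ = |180° − 150.81°| = 29.19°
29.19° ≤ 2α = 61.93°  →  valid

δ = 29.19°, valid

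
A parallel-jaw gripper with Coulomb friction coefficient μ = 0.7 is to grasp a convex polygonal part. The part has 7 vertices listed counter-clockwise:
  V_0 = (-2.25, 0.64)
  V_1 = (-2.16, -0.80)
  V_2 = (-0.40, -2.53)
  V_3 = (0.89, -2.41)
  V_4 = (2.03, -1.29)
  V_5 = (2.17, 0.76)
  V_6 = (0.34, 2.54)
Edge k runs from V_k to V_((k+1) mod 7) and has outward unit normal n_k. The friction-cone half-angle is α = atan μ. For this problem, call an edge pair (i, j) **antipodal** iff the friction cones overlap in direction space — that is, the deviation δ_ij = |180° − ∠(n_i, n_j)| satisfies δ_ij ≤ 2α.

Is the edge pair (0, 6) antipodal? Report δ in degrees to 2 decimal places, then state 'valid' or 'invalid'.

α = atan 0.7 = 34.99°;  2α = 69.98°
edge 0: e_0 = (+0.09, -1.44);  n_0 = (-0.9981, -0.0624)
edge 6: e_6 = (-2.59, -1.90);  n_6 = (-0.5915, +0.8063)
∠(n_0, n_6) = 57.31°
δ = |180° − 57.31°| = 122.69°
122.69° > 2α = 69.98°  →  invalid

δ = 122.69°, invalid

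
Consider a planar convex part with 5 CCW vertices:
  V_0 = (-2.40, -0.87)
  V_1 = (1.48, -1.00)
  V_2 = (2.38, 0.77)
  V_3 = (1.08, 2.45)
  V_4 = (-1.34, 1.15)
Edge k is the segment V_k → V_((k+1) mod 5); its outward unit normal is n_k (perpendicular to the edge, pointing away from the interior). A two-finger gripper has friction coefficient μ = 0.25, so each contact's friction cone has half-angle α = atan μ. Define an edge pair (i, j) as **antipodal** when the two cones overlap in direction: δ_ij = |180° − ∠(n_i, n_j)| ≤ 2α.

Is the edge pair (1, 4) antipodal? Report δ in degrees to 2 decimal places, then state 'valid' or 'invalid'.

δ = 0.74°, valid

α = atan 0.25 = 14.04°;  2α = 28.07°
edge 1: e_1 = (+0.90, +1.77);  n_1 = (+0.8914, -0.4532)
edge 4: e_4 = (-1.06, -2.02);  n_4 = (-0.8855, +0.4647)
∠(n_1, n_4) = 179.26°
δ = |180° − 179.26°| = 0.74°
0.74° ≤ 2α = 28.07°  →  valid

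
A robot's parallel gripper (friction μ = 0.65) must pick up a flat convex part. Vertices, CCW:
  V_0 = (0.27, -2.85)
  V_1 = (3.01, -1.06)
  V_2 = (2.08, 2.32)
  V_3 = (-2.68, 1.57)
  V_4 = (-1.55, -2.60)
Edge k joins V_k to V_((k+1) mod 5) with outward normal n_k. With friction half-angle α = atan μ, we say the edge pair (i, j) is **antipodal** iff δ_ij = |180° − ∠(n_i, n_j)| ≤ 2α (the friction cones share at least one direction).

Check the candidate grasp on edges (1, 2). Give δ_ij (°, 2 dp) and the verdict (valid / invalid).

δ = 96.43°, invalid

α = atan 0.65 = 33.02°;  2α = 66.05°
edge 1: e_1 = (-0.93, +3.38);  n_1 = (+0.9642, +0.2653)
edge 2: e_2 = (-4.76, -0.75);  n_2 = (-0.1556, +0.9878)
∠(n_1, n_2) = 83.57°
δ = |180° − 83.57°| = 96.43°
96.43° > 2α = 66.05°  →  invalid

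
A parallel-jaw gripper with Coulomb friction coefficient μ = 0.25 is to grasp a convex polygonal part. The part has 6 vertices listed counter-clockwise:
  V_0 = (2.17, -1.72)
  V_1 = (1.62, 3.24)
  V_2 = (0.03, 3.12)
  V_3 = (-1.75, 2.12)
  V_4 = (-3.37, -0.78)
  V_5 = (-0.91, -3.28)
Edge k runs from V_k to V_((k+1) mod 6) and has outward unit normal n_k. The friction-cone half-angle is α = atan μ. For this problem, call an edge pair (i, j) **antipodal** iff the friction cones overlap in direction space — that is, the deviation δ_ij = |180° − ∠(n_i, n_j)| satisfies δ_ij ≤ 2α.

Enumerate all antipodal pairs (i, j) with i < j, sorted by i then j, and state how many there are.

count = 2; pairs: (1,5), (2,5)

α = atan 0.25 = 14.04°;  2α = 28.07°
n_0 = (+0.9939, +0.1102)
n_1 = (-0.0753, +0.9972)
n_2 = (-0.4898, +0.8718)
n_3 = (-0.8730, +0.4877)
n_4 = (-0.7128, -0.7014)
n_5 = (+0.4518, -0.8921)
  (0,1): δ = 92.01°  ·
  (0,2): δ = 67.00°  ·
  (0,3): δ = 35.52°  ·
  (0,4): δ = 38.21°  ·
  (0,5): δ = 110.53°  ·
  (1,2): δ = 154.99°  ·
  (1,3): δ = 123.50°  ·
  (1,4): δ = 49.78°  ·
  (1,5): δ = 22.55°  ✓
  (2,3): δ = 148.52°  ·
  (2,4): δ = 74.79°  ·
  (2,5): δ = 2.47°  ✓
  (3,4): δ = 106.27°  ·
  (3,5): δ = 33.95°  ·
  (4,5): δ = 107.68°  ·
antipodal pairs: 2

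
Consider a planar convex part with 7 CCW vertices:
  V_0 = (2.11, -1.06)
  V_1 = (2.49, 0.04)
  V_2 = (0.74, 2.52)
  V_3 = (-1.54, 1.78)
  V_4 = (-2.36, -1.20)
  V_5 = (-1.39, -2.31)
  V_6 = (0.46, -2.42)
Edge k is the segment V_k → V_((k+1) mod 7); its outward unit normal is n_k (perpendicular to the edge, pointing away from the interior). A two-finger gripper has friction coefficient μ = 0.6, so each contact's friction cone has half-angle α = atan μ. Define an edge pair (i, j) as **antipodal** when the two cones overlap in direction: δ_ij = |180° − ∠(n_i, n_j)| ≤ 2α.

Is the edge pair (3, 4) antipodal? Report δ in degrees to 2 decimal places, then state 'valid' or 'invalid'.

α = atan 0.6 = 30.96°;  2α = 61.93°
edge 3: e_3 = (-0.82, -2.98);  n_3 = (-0.9642, +0.2653)
edge 4: e_4 = (+0.97, -1.11);  n_4 = (-0.7530, -0.6580)
∠(n_3, n_4) = 56.53°
δ = |180° − 56.53°| = 123.47°
123.47° > 2α = 61.93°  →  invalid

δ = 123.47°, invalid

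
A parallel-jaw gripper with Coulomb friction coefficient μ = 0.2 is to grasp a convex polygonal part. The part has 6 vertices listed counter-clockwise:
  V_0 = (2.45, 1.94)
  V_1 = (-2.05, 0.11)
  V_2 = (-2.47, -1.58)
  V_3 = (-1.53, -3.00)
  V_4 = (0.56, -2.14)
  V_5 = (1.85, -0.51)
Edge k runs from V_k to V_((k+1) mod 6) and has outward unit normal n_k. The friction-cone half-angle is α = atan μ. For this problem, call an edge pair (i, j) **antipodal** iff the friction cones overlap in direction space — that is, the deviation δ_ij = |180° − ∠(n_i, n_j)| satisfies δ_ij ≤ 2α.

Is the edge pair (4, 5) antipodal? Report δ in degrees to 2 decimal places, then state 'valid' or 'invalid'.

δ = 155.40°, invalid

α = atan 0.2 = 11.31°;  2α = 22.62°
edge 4: e_4 = (+1.29, +1.63);  n_4 = (+0.7841, -0.6206)
edge 5: e_5 = (+0.60, +2.45);  n_5 = (+0.9713, -0.2379)
∠(n_4, n_5) = 24.60°
δ = |180° − 24.60°| = 155.40°
155.40° > 2α = 22.62°  →  invalid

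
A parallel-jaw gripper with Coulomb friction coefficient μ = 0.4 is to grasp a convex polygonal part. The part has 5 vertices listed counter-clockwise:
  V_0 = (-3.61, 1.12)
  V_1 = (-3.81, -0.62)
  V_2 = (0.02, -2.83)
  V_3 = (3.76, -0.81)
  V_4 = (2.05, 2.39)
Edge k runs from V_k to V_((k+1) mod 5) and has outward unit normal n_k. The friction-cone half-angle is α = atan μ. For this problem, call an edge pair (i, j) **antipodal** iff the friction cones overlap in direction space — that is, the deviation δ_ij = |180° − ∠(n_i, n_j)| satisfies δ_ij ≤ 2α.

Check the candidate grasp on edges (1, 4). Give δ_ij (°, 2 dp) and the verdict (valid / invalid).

α = atan 0.4 = 21.80°;  2α = 43.60°
edge 1: e_1 = (+3.83, -2.21);  n_1 = (-0.4998, -0.8661)
edge 4: e_4 = (-5.66, -1.27);  n_4 = (-0.2189, +0.9757)
∠(n_1, n_4) = 137.37°
δ = |180° − 137.37°| = 42.63°
42.63° ≤ 2α = 43.60°  →  valid

δ = 42.63°, valid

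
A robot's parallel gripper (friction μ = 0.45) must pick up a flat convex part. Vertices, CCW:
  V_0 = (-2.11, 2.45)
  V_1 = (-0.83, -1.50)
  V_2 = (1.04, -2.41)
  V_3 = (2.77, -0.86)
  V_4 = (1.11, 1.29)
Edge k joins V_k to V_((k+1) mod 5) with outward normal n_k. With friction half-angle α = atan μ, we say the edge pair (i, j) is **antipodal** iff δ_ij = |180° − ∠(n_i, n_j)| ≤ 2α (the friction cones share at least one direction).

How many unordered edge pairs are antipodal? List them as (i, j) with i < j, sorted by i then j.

count = 3; pairs: (0,3), (1,3), (1,4)

α = atan 0.45 = 24.23°;  2α = 48.46°
n_0 = (-0.9513, -0.3083)
n_1 = (-0.4376, -0.8992)
n_2 = (+0.6673, -0.7448)
n_3 = (+0.7915, +0.6111)
n_4 = (+0.3389, +0.9408)
  (0,1): δ = 133.90°  ·
  (0,2): δ = 66.10°  ·
  (0,3): δ = 19.72°  ✓
  (0,4): δ = 52.23°  ·
  (1,2): δ = 112.19°  ·
  (1,3): δ = 26.38°  ✓
  (1,4): δ = 6.14°  ✓
  (2,3): δ = 94.19°  ·
  (2,4): δ = 61.67°  ·
  (3,4): δ = 147.48°  ·
antipodal pairs: 3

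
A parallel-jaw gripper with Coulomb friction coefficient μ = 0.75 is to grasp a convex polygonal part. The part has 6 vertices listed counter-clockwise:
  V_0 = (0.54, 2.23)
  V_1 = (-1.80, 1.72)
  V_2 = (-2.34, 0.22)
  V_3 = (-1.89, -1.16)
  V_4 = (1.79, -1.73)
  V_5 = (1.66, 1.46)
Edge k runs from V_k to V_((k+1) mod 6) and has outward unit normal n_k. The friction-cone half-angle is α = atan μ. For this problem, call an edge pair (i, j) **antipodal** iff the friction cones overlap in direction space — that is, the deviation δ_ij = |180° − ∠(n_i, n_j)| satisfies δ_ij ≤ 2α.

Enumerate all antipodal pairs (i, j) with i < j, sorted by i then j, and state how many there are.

α = atan 0.75 = 36.87°;  2α = 73.74°
n_0 = (-0.2129, +0.9771)
n_1 = (-0.9409, +0.3387)
n_2 = (-0.9507, -0.3100)
n_3 = (-0.1531, -0.9882)
n_4 = (+0.9992, +0.0407)
n_5 = (+0.5665, +0.8240)
  (0,1): δ = 122.09°  ·
  (0,2): δ = 84.23°  ·
  (0,3): δ = 21.10°  ✓
  (0,4): δ = 80.04°  ·
  (0,5): δ = 133.20°  ·
  (1,2): δ = 142.14°  ·
  (1,3): δ = 79.01°  ·
  (1,4): δ = 22.13°  ✓
  (1,5): δ = 75.29°  ·
  (2,3): δ = 116.87°  ·
  (2,4): δ = 15.73°  ✓
  (2,5): δ = 37.43°  ✓
  (3,4): δ = 78.86°  ·
  (3,5): δ = 25.70°  ✓
  (4,5): δ = 126.84°  ·
antipodal pairs: 5

count = 5; pairs: (0,3), (1,4), (2,4), (2,5), (3,5)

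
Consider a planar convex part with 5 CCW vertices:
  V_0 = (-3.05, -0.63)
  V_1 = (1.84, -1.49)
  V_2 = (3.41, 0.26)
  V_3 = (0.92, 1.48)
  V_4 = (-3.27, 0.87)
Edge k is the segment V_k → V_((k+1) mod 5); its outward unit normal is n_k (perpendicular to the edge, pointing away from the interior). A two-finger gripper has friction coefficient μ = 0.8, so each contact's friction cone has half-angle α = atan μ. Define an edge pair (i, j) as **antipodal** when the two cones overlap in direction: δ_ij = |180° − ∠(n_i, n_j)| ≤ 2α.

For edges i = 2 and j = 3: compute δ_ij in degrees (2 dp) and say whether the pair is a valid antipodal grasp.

δ = 145.61°, invalid

α = atan 0.8 = 38.66°;  2α = 77.32°
edge 2: e_2 = (-2.49, +1.22);  n_2 = (+0.4400, +0.8980)
edge 3: e_3 = (-4.19, -0.61);  n_3 = (-0.1441, +0.9896)
∠(n_2, n_3) = 34.39°
δ = |180° − 34.39°| = 145.61°
145.61° > 2α = 77.32°  →  invalid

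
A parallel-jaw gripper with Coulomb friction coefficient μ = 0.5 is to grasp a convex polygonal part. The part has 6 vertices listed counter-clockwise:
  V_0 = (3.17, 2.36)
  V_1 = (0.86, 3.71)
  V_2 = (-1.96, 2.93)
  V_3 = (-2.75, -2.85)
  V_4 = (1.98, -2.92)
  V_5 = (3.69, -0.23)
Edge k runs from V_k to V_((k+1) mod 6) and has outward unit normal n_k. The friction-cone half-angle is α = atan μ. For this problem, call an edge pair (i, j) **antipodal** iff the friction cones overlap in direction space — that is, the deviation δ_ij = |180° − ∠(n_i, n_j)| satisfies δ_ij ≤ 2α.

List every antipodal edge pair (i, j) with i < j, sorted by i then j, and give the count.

count = 5; pairs: (0,3), (1,3), (1,4), (2,4), (2,5)

α = atan 0.5 = 26.57°;  2α = 53.13°
n_0 = (+0.5046, +0.8634)
n_1 = (-0.2666, +0.9638)
n_2 = (-0.9908, +0.1354)
n_3 = (-0.0148, -0.9999)
n_4 = (+0.8439, -0.5365)
n_5 = (+0.9804, +0.1968)
  (0,1): δ = 134.24°  ·
  (0,2): δ = 67.48°  ·
  (0,3): δ = 29.45°  ✓
  (0,4): δ = 87.86°  ·
  (0,5): δ = 131.66°  ·
  (1,2): δ = 113.24°  ·
  (1,3): δ = 16.31°  ✓
  (1,4): δ = 42.10°  ✓
  (1,5): δ = 85.89°  ·
  (2,3): δ = 83.07°  ·
  (2,4): δ = 24.66°  ✓
  (2,5): δ = 19.14°  ✓
  (3,4): δ = 121.60°  ·
  (3,5): δ = 77.80°  ·
  (4,5): δ = 136.20°  ·
antipodal pairs: 5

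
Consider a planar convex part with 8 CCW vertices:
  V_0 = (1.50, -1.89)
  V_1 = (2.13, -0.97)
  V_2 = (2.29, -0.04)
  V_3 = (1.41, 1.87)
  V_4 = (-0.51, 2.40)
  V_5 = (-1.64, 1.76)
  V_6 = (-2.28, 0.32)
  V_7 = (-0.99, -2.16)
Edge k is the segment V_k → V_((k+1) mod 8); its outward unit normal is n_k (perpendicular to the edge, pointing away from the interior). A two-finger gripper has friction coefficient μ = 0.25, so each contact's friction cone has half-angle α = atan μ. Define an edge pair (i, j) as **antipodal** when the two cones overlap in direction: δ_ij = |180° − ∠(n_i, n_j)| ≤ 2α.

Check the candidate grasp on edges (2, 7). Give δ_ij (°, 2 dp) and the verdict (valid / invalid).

δ = 71.45°, invalid

α = atan 0.25 = 14.04°;  2α = 28.07°
edge 2: e_2 = (-0.88, +1.91);  n_2 = (+0.9082, +0.4185)
edge 7: e_7 = (+2.49, +0.27);  n_7 = (+0.1078, -0.9942)
∠(n_2, n_7) = 108.55°
δ = |180° − 108.55°| = 71.45°
71.45° > 2α = 28.07°  →  invalid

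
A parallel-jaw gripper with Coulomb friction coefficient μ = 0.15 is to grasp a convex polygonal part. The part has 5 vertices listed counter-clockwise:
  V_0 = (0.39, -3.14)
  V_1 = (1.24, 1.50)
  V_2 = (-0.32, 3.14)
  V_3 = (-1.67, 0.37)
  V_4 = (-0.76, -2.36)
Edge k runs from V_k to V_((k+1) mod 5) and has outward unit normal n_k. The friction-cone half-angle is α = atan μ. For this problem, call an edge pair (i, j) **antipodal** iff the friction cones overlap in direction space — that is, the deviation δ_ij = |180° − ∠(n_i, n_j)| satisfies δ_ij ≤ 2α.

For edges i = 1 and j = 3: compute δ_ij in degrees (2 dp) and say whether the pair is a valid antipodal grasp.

α = atan 0.15 = 8.53°;  2α = 17.06°
edge 1: e_1 = (-1.56, +1.64);  n_1 = (+0.7246, +0.6892)
edge 3: e_3 = (+0.91, -2.73);  n_3 = (-0.9487, -0.3162)
∠(n_1, n_3) = 154.87°
δ = |180° − 154.87°| = 25.13°
25.13° > 2α = 17.06°  →  invalid

δ = 25.13°, invalid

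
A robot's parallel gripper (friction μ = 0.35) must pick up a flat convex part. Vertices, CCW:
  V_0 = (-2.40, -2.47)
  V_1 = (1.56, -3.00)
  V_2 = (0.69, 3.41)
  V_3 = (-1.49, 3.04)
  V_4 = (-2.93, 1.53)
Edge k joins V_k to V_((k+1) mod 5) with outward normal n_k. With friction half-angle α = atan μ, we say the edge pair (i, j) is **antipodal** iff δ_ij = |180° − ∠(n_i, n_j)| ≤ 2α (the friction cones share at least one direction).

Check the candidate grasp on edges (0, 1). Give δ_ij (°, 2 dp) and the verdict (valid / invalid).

δ = 74.65°, invalid

α = atan 0.35 = 19.29°;  2α = 38.58°
edge 0: e_0 = (+3.96, -0.53);  n_0 = (-0.1327, -0.9912)
edge 1: e_1 = (-0.87, +6.41);  n_1 = (+0.9909, +0.1345)
∠(n_0, n_1) = 105.35°
δ = |180° − 105.35°| = 74.65°
74.65° > 2α = 38.58°  →  invalid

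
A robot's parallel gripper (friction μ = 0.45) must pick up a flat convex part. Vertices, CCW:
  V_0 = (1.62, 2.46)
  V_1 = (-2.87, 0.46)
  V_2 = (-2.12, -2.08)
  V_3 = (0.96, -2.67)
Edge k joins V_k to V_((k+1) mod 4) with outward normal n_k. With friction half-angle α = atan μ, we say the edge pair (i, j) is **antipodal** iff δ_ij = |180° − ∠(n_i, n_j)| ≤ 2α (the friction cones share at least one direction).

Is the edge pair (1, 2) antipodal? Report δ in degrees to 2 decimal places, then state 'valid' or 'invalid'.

α = atan 0.45 = 24.23°;  2α = 48.46°
edge 1: e_1 = (+0.75, -2.54);  n_1 = (-0.9591, -0.2832)
edge 2: e_2 = (+3.08, -0.59);  n_2 = (-0.1881, -0.9821)
∠(n_1, n_2) = 62.71°
δ = |180° − 62.71°| = 117.29°
117.29° > 2α = 48.46°  →  invalid

δ = 117.29°, invalid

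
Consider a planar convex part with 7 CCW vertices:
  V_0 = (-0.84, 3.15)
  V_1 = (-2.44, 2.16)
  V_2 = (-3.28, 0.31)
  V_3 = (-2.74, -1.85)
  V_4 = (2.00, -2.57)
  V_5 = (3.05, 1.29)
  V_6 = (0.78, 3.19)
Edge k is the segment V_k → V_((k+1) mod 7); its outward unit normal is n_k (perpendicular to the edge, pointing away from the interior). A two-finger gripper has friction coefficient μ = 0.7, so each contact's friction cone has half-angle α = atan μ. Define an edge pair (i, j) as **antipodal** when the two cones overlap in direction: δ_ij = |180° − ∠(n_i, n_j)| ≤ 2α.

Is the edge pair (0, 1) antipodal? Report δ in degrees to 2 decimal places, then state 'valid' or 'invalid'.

δ = 146.17°, invalid

α = atan 0.7 = 34.99°;  2α = 69.98°
edge 0: e_0 = (-1.60, -0.99);  n_0 = (-0.5262, +0.8504)
edge 1: e_1 = (-0.84, -1.85);  n_1 = (-0.9105, +0.4134)
∠(n_0, n_1) = 33.83°
δ = |180° − 33.83°| = 146.17°
146.17° > 2α = 69.98°  →  invalid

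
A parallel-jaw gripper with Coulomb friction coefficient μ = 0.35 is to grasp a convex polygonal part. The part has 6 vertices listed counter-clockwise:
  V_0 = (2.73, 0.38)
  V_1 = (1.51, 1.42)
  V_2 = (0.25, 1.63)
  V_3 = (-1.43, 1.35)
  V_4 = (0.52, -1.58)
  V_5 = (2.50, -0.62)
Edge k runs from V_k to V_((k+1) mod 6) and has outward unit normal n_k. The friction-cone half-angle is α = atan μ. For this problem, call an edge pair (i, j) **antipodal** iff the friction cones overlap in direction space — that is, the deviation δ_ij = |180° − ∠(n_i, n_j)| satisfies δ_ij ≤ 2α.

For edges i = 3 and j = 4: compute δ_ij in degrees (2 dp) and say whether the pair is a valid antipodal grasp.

δ = 97.78°, invalid

α = atan 0.35 = 19.29°;  2α = 38.58°
edge 3: e_3 = (+1.95, -2.93);  n_3 = (-0.8325, -0.5540)
edge 4: e_4 = (+1.98, +0.96);  n_4 = (+0.4363, -0.8998)
∠(n_3, n_4) = 82.22°
δ = |180° − 82.22°| = 97.78°
97.78° > 2α = 38.58°  →  invalid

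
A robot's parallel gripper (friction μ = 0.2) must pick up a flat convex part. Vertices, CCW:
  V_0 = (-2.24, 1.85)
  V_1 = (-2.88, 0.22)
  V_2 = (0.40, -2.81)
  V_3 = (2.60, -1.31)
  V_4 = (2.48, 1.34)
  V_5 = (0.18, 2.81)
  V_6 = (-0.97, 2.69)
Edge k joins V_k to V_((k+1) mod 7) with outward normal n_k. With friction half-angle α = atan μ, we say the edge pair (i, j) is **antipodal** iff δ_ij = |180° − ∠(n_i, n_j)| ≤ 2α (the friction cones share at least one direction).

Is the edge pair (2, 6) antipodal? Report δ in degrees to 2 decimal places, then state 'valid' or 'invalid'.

δ = 0.81°, valid

α = atan 0.2 = 11.31°;  2α = 22.62°
edge 2: e_2 = (+2.20, +1.50);  n_2 = (+0.5633, -0.8262)
edge 6: e_6 = (-1.27, -0.84);  n_6 = (-0.5517, +0.8341)
∠(n_2, n_6) = 179.19°
δ = |180° − 179.19°| = 0.81°
0.81° ≤ 2α = 22.62°  →  valid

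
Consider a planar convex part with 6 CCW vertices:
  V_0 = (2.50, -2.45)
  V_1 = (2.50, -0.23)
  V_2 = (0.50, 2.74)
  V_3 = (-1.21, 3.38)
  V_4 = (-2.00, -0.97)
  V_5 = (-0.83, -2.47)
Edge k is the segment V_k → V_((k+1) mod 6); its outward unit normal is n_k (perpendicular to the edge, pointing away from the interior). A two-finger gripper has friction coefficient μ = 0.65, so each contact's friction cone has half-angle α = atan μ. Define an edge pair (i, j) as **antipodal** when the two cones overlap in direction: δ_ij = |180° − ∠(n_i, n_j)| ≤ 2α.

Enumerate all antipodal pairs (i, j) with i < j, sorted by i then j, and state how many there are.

α = atan 0.65 = 33.02°;  2α = 66.05°
n_0 = (+1.0000, -0.0000)
n_1 = (+0.8295, +0.5586)
n_2 = (+0.3505, +0.9366)
n_3 = (-0.9839, +0.1787)
n_4 = (-0.7885, -0.6150)
n_5 = (+0.0060, -1.0000)
  (0,1): δ = 146.04°  ·
  (0,2): δ = 110.52°  ·
  (0,3): δ = 10.29°  ✓
  (0,4): δ = 37.95°  ✓
  (0,5): δ = 90.34°  ·
  (1,2): δ = 144.48°  ·
  (1,3): δ = 44.25°  ✓
  (1,4): δ = 4.00°  ✓
  (1,5): δ = 56.39°  ✓
  (2,3): δ = 79.77°  ·
  (2,4): δ = 31.53°  ✓
  (2,5): δ = 20.86°  ✓
  (3,4): δ = 131.75°  ·
  (3,5): δ = 79.36°  ·
  (4,5): δ = 127.61°  ·
antipodal pairs: 7

count = 7; pairs: (0,3), (0,4), (1,3), (1,4), (1,5), (2,4), (2,5)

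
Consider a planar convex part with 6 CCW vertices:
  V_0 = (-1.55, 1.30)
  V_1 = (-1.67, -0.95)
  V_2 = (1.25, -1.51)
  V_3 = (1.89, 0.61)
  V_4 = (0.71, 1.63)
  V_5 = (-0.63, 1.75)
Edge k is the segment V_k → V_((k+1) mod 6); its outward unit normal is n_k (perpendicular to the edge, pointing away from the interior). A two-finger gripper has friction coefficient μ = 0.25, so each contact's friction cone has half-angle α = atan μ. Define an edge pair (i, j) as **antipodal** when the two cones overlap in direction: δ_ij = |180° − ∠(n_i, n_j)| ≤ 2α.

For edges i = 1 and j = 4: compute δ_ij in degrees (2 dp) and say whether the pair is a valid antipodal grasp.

α = atan 0.25 = 14.04°;  2α = 28.07°
edge 1: e_1 = (+2.92, -0.56);  n_1 = (-0.1883, -0.9821)
edge 4: e_4 = (-1.34, +0.12);  n_4 = (+0.0892, +0.9960)
∠(n_1, n_4) = 174.26°
δ = |180° − 174.26°| = 5.74°
5.74° ≤ 2α = 28.07°  →  valid

δ = 5.74°, valid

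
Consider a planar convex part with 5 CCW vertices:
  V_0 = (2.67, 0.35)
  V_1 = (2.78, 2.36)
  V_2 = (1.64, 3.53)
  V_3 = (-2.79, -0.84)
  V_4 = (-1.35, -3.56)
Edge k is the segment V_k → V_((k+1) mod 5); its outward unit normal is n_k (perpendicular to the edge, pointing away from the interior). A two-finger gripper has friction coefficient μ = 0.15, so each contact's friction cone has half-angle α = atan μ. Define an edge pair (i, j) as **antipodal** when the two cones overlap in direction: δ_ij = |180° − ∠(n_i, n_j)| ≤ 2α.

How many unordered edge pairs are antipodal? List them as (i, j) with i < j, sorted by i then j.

count = 2; pairs: (1,3), (2,4)

α = atan 0.15 = 8.53°;  2α = 17.06°
n_0 = (+0.9985, -0.0546)
n_1 = (+0.7162, +0.6979)
n_2 = (-0.7023, +0.7119)
n_3 = (-0.8838, -0.4679)
n_4 = (+0.6972, -0.7168)
  (0,1): δ = 132.61°  ·
  (0,2): δ = 42.26°  ·
  (0,3): δ = 31.03°  ·
  (0,4): δ = 137.34°  ·
  (1,2): δ = 89.65°  ·
  (1,3): δ = 16.36°  ✓
  (1,4): δ = 89.95°  ·
  (2,3): δ = 106.71°  ·
  (2,4): δ = 0.40°  ✓
  (3,4): δ = 73.69°  ·
antipodal pairs: 2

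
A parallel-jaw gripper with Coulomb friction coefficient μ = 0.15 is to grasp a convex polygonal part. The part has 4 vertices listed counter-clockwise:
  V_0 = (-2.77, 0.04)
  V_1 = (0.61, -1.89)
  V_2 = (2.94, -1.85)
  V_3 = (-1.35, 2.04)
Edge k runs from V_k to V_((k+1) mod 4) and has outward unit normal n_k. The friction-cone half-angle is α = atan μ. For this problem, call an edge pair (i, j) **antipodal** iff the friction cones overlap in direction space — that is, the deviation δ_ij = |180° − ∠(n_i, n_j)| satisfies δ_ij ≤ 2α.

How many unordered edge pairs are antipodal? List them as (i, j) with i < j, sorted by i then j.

α = atan 0.15 = 8.53°;  2α = 17.06°
n_0 = (-0.4959, -0.8684)
n_1 = (+0.0172, -0.9999)
n_2 = (+0.6717, +0.7408)
n_3 = (-0.8154, +0.5789)
  (0,1): δ = 149.29°  ·
  (0,2): δ = 12.47°  ✓
  (0,3): δ = 84.35°  ·
  (1,2): δ = 43.18°  ·
  (1,3): δ = 53.64°  ·
  (2,3): δ = 83.17°  ·
antipodal pairs: 1

count = 1; pairs: (0,2)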